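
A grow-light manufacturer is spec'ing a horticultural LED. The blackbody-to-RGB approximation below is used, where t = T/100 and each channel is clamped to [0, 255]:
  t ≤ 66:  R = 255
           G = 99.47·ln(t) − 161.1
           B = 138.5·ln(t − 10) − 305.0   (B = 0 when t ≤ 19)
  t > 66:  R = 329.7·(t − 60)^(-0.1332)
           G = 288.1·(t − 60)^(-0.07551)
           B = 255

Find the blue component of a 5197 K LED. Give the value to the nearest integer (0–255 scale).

213

t = 5197/100 = 51.97; the t ≤ 66 branch applies.
B = 138.5·ln(51.97 − 10) − 305.0 = 138.5·ln 41.97 − 305.0 = 138.5·3.7370 − 305.0 = 212.568.
Rounded: 213.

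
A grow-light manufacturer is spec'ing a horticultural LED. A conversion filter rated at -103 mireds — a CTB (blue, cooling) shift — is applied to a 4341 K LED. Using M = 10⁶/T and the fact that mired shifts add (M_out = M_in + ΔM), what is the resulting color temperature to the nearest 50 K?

M_in = 10⁶/4341 = 230.36 mireds.
M_out = 230.36 + (-103) = 127.36 mireds.
T_out = 10⁶/127.36 = 7851.7 K → 7850 K.

7850 K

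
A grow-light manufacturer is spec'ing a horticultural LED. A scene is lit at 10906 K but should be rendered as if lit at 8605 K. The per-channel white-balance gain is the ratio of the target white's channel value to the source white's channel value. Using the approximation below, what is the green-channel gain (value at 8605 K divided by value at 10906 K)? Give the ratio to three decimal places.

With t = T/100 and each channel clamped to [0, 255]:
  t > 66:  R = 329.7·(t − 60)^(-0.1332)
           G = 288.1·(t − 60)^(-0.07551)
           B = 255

At 10906 K (t = 109.06):
  G = 288.1·(109.06 − 60)^(-0.07551) = 288.1·49.06^(-0.07551) = 288.1·0.74530 = 214.722.
At 8605 K (t = 86.05):
  G = 288.1·(86.05 − 60)^(-0.07551) = 288.1·26.05^(-0.07551) = 288.1·0.78179 = 225.235.
Gain = 225.235 / 214.722 = 1.0490 → 1.049.

1.049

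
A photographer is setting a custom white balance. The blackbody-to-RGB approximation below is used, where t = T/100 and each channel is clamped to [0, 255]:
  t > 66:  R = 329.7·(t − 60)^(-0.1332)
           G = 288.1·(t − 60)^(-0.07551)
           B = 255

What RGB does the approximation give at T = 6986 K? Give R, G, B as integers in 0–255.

R=243, G=242, B=255

t = 6986/100 = 69.86; the t > 66 branch applies.
R = 329.7·(69.86 − 60)^(-0.1332) = 329.7·9.86^(-0.1332) = 329.7·0.73725 = 243.072.
G = 288.1·(69.86 − 60)^(-0.07551) = 288.1·9.86^(-0.07551) = 288.1·0.84130 = 242.379.
B = 255 by definition for t > 66.
Rounded: (243, 242, 255).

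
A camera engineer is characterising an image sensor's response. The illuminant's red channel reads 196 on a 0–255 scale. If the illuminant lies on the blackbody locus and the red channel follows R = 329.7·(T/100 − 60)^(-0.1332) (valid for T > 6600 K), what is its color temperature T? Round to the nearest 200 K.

11000 K

(t − 60)^(-0.1332) = 196/329.7 = 0.59448.
t − 60 = 0.59448^(1/-0.1332) = 0.59448^(-7.508) = 49.621, so t = 109.621.
T = 100·t = 10962 K → 11000 K to the nearest 200 K.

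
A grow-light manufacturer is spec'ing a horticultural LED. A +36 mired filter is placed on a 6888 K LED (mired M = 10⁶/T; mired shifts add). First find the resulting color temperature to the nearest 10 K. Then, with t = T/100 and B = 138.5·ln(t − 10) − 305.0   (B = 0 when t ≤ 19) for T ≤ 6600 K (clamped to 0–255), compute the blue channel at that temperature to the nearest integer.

223

M_in = 10⁶/6888 = 145.18; M_out = 145.18 + (+36) = 181.18.
T_out = 10⁶/181.18 = 5519.4 K → 5520 K; t = 55.2.
B = 138.5·ln(55.2 − 10) − 305.0 = 138.5·ln 45.2 − 305.0 = 138.5·3.8111 − 305.0 = 222.837.
Rounded: 223.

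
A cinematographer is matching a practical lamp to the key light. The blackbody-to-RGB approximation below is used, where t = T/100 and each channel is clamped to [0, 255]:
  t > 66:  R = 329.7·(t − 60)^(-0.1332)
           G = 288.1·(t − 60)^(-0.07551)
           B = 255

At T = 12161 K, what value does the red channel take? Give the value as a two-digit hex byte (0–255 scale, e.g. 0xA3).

t = 12161/100 = 121.61; the t > 66 branch applies.
R = 329.7·(121.61 − 60)^(-0.1332) = 329.7·61.61^(-0.1332) = 329.7·0.57759 = 190.431.
Rounded: 190; in hex, 0xBE.

0xBE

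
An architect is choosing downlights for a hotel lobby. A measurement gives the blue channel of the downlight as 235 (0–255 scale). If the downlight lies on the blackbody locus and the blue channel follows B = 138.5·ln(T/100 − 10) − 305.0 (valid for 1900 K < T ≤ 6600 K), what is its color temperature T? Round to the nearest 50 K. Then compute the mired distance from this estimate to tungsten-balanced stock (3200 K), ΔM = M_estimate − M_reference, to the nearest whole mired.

-144 mireds

ln(t − 10) = (235 + 305.0) / 138.5 = 3.8989.
t − 10 = e^3.8989 = 49.349, so t = 59.349.
T = 100·t = 5935 K → 5950 K to the nearest 50 K.
M_estimate = 10⁶/5950 = 168.07; M_reference = 10⁶/3200 = 312.50.
ΔM = 168.07 − 312.50 = -144.43 → -144 mireds.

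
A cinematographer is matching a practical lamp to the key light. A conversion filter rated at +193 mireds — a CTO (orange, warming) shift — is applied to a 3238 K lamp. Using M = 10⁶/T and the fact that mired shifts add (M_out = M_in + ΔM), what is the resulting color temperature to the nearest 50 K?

2000 K

M_in = 10⁶/3238 = 308.83 mireds.
M_out = 308.83 + (+193) = 501.83 mireds.
T_out = 10⁶/501.83 = 1992.7 K → 2000 K.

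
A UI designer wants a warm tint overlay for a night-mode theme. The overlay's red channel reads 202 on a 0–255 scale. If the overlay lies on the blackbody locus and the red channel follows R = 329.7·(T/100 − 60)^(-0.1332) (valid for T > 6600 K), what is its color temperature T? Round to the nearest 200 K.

10000 K

(t − 60)^(-0.1332) = 202/329.7 = 0.61268.
t − 60 = 0.61268^(1/-0.1332) = 0.61268^(-7.508) = 39.569, so t = 99.569.
T = 100·t = 9957 K → 10000 K to the nearest 200 K.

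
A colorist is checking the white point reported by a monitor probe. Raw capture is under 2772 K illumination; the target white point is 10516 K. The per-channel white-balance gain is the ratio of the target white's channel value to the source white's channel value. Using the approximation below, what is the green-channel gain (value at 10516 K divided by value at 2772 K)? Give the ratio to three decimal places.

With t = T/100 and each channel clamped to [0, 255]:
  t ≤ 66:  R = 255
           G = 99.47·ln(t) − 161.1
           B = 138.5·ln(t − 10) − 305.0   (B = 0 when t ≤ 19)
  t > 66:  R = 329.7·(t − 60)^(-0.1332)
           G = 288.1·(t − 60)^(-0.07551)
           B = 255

1.276

At 2772 K (t = 27.72):
  G = 99.47·ln 27.72 − 161.1 = 99.47·3.3222 − 161.1 = 169.355.
At 10516 K (t = 105.16):
  G = 288.1·(105.16 − 60)^(-0.07551) = 288.1·45.16^(-0.07551) = 288.1·0.74998 = 216.069.
Gain = 216.069 / 169.355 = 1.2758 → 1.276.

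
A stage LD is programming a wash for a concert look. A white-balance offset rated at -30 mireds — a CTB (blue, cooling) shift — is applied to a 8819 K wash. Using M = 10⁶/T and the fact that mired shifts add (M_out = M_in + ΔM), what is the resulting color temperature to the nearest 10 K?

11990 K

M_in = 10⁶/8819 = 113.39 mireds.
M_out = 113.39 + (-30) = 83.39 mireds.
T_out = 10⁶/83.39 = 11991.6 K → 11990 K.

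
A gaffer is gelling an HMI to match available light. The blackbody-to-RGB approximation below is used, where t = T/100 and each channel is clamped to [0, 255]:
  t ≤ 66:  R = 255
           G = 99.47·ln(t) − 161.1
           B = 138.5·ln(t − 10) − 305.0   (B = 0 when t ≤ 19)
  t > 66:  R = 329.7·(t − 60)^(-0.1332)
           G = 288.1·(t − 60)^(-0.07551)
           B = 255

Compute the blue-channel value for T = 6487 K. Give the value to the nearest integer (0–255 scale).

250

t = 6487/100 = 64.87; the t ≤ 66 branch applies.
B = 138.5·ln(64.87 − 10) − 305.0 = 138.5·ln 54.87 − 305.0 = 138.5·4.0050 − 305.0 = 249.688.
Rounded: 250.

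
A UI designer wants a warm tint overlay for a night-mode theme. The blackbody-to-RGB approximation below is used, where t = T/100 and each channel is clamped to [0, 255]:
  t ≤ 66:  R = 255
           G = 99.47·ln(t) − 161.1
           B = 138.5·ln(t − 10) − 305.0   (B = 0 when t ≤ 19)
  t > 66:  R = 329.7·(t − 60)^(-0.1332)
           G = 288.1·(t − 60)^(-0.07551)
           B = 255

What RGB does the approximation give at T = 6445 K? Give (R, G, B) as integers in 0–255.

(255, 253, 249)

t = 6445/100 = 64.45; the t ≤ 66 branch applies.
R = 255 by definition for t ≤ 66.
G = 99.47·ln 64.45 − 161.1 = 99.47·4.1659 − 161.1 = 253.281.
B = 138.5·ln(64.45 − 10) − 305.0 = 138.5·ln 54.45 − 305.0 = 138.5·3.9973 − 305.0 = 248.624.
Rounded: (255, 253, 249).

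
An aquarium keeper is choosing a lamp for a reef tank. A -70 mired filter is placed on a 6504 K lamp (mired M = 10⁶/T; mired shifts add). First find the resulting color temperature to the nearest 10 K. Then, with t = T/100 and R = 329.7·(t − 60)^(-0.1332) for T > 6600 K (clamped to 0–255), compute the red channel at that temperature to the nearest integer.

191

M_in = 10⁶/6504 = 153.75; M_out = 153.75 + (-70) = 83.75.
T_out = 10⁶/83.75 = 11940.1 K → 11940 K; t = 119.4.
R = 329.7·(119.4 − 60)^(-0.1332) = 329.7·59.4^(-0.1332) = 329.7·0.58041 = 191.360.
Rounded: 191.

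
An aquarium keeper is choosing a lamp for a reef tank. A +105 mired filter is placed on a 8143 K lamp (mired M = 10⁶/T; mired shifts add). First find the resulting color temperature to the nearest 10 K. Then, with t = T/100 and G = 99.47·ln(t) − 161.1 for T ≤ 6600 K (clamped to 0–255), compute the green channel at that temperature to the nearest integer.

215

M_in = 10⁶/8143 = 122.80; M_out = 122.80 + (+105) = 227.80.
T_out = 10⁶/227.80 = 4389.7 K → 4390 K; t = 43.9.
G = 99.47·ln 43.9 − 161.1 = 99.47·3.7819 − 161.1 = 215.087.
Rounded: 215.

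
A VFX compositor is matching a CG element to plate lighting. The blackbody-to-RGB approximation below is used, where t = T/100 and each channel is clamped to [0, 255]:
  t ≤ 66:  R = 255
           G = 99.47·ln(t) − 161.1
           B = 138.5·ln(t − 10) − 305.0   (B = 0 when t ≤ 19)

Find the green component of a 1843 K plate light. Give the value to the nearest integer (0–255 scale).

129

t = 1843/100 = 18.43; the t ≤ 66 branch applies.
G = 99.47·ln 18.43 − 161.1 = 99.47·2.9140 − 161.1 = 128.754.
Rounded: 129.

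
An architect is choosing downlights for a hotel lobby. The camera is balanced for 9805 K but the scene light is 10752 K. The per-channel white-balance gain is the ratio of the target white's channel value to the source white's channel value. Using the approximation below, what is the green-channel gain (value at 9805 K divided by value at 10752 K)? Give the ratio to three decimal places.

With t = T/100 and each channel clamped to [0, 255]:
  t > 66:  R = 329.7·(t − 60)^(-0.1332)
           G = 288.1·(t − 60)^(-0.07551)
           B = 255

At 10752 K (t = 107.52):
  G = 288.1·(107.52 − 60)^(-0.07551) = 288.1·47.52^(-0.07551) = 288.1·0.74710 = 215.240.
At 9805 K (t = 98.05):
  G = 288.1·(98.05 − 60)^(-0.07551) = 288.1·38.05^(-0.07551) = 288.1·0.75974 = 218.882.
Gain = 218.882 / 215.240 = 1.0169 → 1.017.

1.017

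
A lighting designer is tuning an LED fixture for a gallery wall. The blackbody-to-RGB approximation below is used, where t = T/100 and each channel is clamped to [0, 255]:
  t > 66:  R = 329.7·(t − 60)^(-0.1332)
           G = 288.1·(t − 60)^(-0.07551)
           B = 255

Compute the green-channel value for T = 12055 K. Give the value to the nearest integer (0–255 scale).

t = 12055/100 = 120.55; the t > 66 branch applies.
G = 288.1·(120.55 − 60)^(-0.07551) = 288.1·60.55^(-0.07551) = 288.1·0.73355 = 211.337.
Rounded: 211.

211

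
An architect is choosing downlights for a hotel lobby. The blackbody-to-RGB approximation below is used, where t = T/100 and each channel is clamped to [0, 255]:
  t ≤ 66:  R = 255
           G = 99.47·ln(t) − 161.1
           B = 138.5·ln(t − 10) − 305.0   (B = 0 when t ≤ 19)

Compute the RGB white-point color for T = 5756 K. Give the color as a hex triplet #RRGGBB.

#FFF2E6

t = 5756/100 = 57.56; the t ≤ 66 branch applies.
R = 255 by definition for t ≤ 66.
G = 99.47·ln 57.56 − 161.1 = 99.47·4.0528 − 161.1 = 242.035.
B = 138.5·ln(57.56 − 10) − 305.0 = 138.5·ln 47.56 − 305.0 = 138.5·3.8620 − 305.0 = 229.886.
Rounded: (255, 242, 230).
In hex: #FFF2E6.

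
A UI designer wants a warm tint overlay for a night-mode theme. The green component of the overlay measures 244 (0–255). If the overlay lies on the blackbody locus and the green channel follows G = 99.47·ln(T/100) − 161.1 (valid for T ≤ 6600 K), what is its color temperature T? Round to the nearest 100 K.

ln t = (244 + 161.1) / 99.47 = 4.0726.
t = e^4.0726 = 58.709.
T = 100·t = 5871 K → 5900 K to the nearest 100 K.

5900 K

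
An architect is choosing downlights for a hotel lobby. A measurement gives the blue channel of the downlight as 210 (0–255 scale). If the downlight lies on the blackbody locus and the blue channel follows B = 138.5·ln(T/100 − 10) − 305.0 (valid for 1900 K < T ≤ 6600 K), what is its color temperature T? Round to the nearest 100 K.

5100 K

ln(t − 10) = (210 + 305.0) / 138.5 = 3.7184.
t − 10 = e^3.7184 = 41.199, so t = 51.199.
T = 100·t = 5120 K → 5100 K to the nearest 100 K.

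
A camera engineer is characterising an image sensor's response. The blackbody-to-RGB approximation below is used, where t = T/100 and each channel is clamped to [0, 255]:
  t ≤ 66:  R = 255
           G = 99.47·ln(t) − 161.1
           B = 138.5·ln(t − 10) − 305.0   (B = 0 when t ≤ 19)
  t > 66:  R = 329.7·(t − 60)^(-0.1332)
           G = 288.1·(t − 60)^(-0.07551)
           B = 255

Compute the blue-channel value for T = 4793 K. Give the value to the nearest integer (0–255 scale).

199

t = 4793/100 = 47.93; the t ≤ 66 branch applies.
B = 138.5·ln(47.93 − 10) − 305.0 = 138.5·ln 37.93 − 305.0 = 138.5·3.6357 − 305.0 = 198.550.
Rounded: 199.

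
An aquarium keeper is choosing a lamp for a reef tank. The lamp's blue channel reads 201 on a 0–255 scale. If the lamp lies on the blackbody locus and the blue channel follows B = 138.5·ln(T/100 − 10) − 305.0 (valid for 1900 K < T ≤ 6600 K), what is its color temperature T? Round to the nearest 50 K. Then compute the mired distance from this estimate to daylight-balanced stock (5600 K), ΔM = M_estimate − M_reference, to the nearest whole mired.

ln(t − 10) = (201 + 305.0) / 138.5 = 3.6534.
t − 10 = e^3.6534 = 38.607, so t = 48.607.
T = 100·t = 4861 K → 4850 K to the nearest 50 K.
M_estimate = 10⁶/4850 = 206.19; M_reference = 10⁶/5600 = 178.57.
ΔM = 206.19 − 178.57 = 27.61 → +28 mireds.

+28 mireds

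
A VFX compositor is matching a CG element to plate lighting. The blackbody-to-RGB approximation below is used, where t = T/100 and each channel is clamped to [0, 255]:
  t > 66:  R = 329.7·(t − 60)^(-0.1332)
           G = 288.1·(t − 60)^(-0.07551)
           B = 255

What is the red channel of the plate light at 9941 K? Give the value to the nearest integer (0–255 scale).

t = 9941/100 = 99.41; the t > 66 branch applies.
R = 329.7·(99.41 − 60)^(-0.1332) = 329.7·39.41^(-0.1332) = 329.7·0.61301 = 202.108.
Rounded: 202.

202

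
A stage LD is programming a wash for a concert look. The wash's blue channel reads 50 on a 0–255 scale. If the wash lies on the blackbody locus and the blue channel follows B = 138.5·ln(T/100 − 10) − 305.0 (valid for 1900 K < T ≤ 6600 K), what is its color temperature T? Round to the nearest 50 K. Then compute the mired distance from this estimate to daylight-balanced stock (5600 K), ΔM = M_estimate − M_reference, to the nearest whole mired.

+256 mireds

ln(t − 10) = (50 + 305.0) / 138.5 = 2.5632.
t − 10 = e^2.5632 = 12.977, so t = 22.977.
T = 100·t = 2298 K → 2300 K to the nearest 50 K.
M_estimate = 10⁶/2300 = 434.78; M_reference = 10⁶/5600 = 178.57.
ΔM = 434.78 − 178.57 = 256.21 → +256 mireds.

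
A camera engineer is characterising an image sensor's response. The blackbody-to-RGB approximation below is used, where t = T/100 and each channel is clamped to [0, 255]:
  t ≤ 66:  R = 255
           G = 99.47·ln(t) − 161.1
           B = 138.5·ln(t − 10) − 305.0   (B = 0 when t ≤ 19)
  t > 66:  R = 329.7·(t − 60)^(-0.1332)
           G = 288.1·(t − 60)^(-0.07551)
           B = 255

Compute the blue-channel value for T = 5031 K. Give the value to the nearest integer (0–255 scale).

207

t = 5031/100 = 50.31; the t ≤ 66 branch applies.
B = 138.5·ln(50.31 − 10) − 305.0 = 138.5·ln 40.31 − 305.0 = 138.5·3.6966 − 305.0 = 206.979.
Rounded: 207.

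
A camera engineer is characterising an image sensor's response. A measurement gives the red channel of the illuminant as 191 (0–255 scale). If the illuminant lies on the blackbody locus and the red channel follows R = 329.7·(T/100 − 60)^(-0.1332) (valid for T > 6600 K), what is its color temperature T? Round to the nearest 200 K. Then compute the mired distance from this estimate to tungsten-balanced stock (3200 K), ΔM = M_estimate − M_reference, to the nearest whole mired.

-229 mireds

(t − 60)^(-0.1332) = 191/329.7 = 0.57931.
t − 60 = 0.57931^(1/-0.1332) = 0.57931^(-7.508) = 60.245, so t = 120.245.
T = 100·t = 12025 K → 12000 K to the nearest 200 K.
M_estimate = 10⁶/12000 = 83.33; M_reference = 10⁶/3200 = 312.50.
ΔM = 83.33 − 312.50 = -229.17 → -229 mireds.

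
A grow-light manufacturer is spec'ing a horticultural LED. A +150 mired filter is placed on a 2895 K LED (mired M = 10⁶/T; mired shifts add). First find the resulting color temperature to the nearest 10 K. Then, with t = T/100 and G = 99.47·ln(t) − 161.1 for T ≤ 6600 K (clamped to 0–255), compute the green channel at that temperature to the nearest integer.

138

M_in = 10⁶/2895 = 345.42; M_out = 345.42 + (+150) = 495.42.
T_out = 10⁶/495.42 = 2018.5 K → 2020 K; t = 20.2.
G = 99.47·ln 20.2 − 161.1 = 99.47·3.0057 − 161.1 = 137.875.
Rounded: 138.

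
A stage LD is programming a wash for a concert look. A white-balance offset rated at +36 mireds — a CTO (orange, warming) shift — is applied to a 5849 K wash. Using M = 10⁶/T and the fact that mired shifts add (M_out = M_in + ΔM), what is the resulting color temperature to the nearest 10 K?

4830 K

M_in = 10⁶/5849 = 170.97 mireds.
M_out = 170.97 + (+36) = 206.97 mireds.
T_out = 10⁶/206.97 = 4831.6 K → 4830 K.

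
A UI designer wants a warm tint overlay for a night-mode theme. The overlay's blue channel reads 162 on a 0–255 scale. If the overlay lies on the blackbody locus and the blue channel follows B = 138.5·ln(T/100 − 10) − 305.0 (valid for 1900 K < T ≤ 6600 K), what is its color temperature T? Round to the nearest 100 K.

ln(t − 10) = (162 + 305.0) / 138.5 = 3.3718.
t − 10 = e^3.3718 = 29.132, so t = 39.132.
T = 100·t = 3913 K → 3900 K to the nearest 100 K.

3900 K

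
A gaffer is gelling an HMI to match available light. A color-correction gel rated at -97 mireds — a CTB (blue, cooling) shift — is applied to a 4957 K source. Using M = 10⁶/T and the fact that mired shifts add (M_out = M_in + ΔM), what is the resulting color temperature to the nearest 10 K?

9550 K

M_in = 10⁶/4957 = 201.73 mireds.
M_out = 201.73 + (-97) = 104.73 mireds.
T_out = 10⁶/104.73 = 9547.9 K → 9550 K.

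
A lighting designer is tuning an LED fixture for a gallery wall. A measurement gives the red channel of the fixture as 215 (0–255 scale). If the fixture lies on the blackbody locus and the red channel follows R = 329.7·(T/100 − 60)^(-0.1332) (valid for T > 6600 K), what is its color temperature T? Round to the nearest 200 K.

(t − 60)^(-0.1332) = 215/329.7 = 0.65211.
t − 60 = 0.65211^(1/-0.1332) = 0.65211^(-7.508) = 24.774, so t = 84.774.
T = 100·t = 8477 K → 8400 K to the nearest 200 K.

8400 K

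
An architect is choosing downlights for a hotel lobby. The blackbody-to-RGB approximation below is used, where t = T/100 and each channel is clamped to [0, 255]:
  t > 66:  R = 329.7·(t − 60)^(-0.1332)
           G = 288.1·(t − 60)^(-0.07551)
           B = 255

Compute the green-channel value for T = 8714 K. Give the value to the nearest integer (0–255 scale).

225

t = 8714/100 = 87.14; the t > 66 branch applies.
G = 288.1·(87.14 − 60)^(-0.07551) = 288.1·27.14^(-0.07551) = 288.1·0.77938 = 224.539.
Rounded: 225.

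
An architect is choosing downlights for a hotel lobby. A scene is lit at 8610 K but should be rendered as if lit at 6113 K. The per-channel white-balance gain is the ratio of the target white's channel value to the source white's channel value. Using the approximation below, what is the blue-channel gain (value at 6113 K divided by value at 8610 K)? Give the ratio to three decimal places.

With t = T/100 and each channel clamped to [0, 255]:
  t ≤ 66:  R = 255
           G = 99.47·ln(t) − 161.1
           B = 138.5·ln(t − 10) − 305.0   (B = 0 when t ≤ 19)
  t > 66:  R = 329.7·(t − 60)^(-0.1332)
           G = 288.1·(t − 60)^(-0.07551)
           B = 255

At 8610 K (t = 86.1):
  B = 255 by definition for t > 66.
At 6113 K (t = 61.13):
  B = 138.5·ln(61.13 − 10) − 305.0 = 138.5·ln 51.13 − 305.0 = 138.5·3.9344 − 305.0 = 239.910.
Gain = 239.910 / 255.000 = 0.9408 → 0.941.

0.941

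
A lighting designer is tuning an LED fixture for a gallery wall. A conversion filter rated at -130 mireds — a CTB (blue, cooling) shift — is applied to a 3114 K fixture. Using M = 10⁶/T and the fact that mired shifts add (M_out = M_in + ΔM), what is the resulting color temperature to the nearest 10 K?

5230 K

M_in = 10⁶/3114 = 321.13 mireds.
M_out = 321.13 + (-130) = 191.13 mireds.
T_out = 10⁶/191.13 = 5232.0 K → 5230 K.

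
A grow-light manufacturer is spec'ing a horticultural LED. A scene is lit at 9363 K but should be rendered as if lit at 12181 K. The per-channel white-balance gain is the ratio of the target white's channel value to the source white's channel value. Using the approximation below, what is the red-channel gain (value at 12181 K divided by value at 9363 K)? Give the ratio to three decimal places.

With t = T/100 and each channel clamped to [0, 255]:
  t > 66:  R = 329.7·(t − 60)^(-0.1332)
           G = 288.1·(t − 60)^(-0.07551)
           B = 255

At 9363 K (t = 93.63):
  R = 329.7·(93.63 − 60)^(-0.1332) = 329.7·33.63^(-0.1332) = 329.7·0.62609 = 206.423.
At 12181 K (t = 121.81):
  R = 329.7·(121.81 − 60)^(-0.1332) = 329.7·61.81^(-0.1332) = 329.7·0.57734 = 190.349.
Gain = 190.349 / 206.423 = 0.9221 → 0.922.

0.922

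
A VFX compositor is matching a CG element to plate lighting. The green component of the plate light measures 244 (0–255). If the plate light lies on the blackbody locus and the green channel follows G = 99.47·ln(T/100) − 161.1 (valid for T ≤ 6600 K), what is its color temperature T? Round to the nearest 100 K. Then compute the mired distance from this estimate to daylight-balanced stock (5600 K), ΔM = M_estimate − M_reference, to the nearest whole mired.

-9 mireds

ln t = (244 + 161.1) / 99.47 = 4.0726.
t = e^4.0726 = 58.709.
T = 100·t = 5871 K → 5900 K to the nearest 100 K.
M_estimate = 10⁶/5900 = 169.49; M_reference = 10⁶/5600 = 178.57.
ΔM = 169.49 − 178.57 = -9.08 → -9 mireds.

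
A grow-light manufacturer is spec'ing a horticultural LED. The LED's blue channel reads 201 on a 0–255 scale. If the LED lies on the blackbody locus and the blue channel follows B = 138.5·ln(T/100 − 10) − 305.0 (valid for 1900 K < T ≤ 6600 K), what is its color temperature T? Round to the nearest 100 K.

4900 K

ln(t − 10) = (201 + 305.0) / 138.5 = 3.6534.
t − 10 = e^3.6534 = 38.607, so t = 48.607.
T = 100·t = 4861 K → 4900 K to the nearest 100 K.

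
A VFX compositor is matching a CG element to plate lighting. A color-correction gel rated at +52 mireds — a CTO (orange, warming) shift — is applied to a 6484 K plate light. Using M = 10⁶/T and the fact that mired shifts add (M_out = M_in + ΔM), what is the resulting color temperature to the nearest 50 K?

M_in = 10⁶/6484 = 154.23 mireds.
M_out = 154.23 + (+52) = 206.23 mireds.
T_out = 10⁶/206.23 = 4849.1 K → 4850 K.

4850 K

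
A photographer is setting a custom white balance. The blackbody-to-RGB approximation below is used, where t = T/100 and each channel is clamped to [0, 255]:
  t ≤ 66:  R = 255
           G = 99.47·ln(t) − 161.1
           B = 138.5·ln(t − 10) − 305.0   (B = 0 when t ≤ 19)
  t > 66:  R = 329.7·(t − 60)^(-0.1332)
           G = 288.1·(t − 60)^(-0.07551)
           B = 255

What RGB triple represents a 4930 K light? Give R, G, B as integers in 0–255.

R=255, G=227, B=203

t = 4930/100 = 49.3; the t ≤ 66 branch applies.
R = 255 by definition for t ≤ 66.
G = 99.47·ln 49.3 − 161.1 = 99.47·3.8979 − 161.1 = 226.627.
B = 138.5·ln(49.3 − 10) − 305.0 = 138.5·ln 39.3 − 305.0 = 138.5·3.6712 − 305.0 = 203.465.
Rounded: (255, 227, 203).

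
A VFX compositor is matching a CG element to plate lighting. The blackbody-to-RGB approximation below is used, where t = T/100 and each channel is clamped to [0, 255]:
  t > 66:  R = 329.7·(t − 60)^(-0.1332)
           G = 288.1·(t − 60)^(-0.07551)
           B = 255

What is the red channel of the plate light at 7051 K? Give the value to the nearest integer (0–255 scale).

241

t = 7051/100 = 70.51; the t > 66 branch applies.
R = 329.7·(70.51 − 60)^(-0.1332) = 329.7·10.51^(-0.1332) = 329.7·0.73101 = 241.014.
Rounded: 241.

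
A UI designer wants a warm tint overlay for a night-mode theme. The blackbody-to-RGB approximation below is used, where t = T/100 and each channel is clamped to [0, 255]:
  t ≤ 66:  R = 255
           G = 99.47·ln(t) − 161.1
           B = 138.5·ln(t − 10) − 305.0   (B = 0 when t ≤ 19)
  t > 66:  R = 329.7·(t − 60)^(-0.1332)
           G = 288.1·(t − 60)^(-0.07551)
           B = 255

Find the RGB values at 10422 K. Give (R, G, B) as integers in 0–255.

t = 10422/100 = 104.22; the t > 66 branch applies.
R = 329.7·(104.22 − 60)^(-0.1332) = 329.7·44.22^(-0.1332) = 329.7·0.60368 = 199.032.
G = 288.1·(104.22 − 60)^(-0.07551) = 288.1·44.22^(-0.07551) = 288.1·0.75117 = 216.413.
B = 255 by definition for t > 66.
Rounded: (199, 216, 255).

(199, 216, 255)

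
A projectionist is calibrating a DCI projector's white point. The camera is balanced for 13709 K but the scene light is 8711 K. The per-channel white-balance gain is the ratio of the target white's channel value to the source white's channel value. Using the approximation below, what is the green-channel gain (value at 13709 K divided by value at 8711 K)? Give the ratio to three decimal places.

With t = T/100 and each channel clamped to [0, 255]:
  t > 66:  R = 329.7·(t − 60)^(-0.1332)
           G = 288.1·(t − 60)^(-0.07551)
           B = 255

At 8711 K (t = 87.11):
  G = 288.1·(87.11 − 60)^(-0.07551) = 288.1·27.11^(-0.07551) = 288.1·0.77944 = 224.558.
At 13709 K (t = 137.09):
  G = 288.1·(137.09 − 60)^(-0.07551) = 288.1·77.09^(-0.07551) = 288.1·0.72030 = 207.518.
Gain = 207.518 / 224.558 = 0.9241 → 0.924.

0.924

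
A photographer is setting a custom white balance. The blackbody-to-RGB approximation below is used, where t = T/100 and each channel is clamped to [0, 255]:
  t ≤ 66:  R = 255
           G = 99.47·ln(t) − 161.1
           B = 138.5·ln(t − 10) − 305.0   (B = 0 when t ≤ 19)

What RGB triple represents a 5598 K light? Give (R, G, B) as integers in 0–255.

(255, 239, 225)

t = 5598/100 = 55.98; the t ≤ 66 branch applies.
R = 255 by definition for t ≤ 66.
G = 99.47·ln 55.98 − 161.1 = 99.47·4.0250 − 161.1 = 239.266.
B = 138.5·ln(55.98 − 10) − 305.0 = 138.5·ln 45.98 − 305.0 = 138.5·3.8282 − 305.0 = 225.207.
Rounded: (255, 239, 225).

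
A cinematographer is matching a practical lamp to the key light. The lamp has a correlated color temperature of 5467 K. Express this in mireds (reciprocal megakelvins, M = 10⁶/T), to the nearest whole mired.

M = 10⁶ / 5467 = 182.916 → 183 mireds.

183 mireds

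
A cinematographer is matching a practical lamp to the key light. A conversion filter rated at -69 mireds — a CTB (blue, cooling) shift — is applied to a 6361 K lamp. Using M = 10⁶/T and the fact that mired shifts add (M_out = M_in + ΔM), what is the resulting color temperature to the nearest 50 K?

11350 K

M_in = 10⁶/6361 = 157.21 mireds.
M_out = 157.21 + (-69) = 88.21 mireds.
T_out = 10⁶/88.21 = 11336.8 K → 11350 K.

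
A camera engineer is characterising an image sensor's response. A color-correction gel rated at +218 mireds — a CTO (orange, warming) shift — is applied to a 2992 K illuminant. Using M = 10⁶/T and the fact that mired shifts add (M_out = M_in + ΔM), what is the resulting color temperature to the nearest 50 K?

1800 K

M_in = 10⁶/2992 = 334.22 mireds.
M_out = 334.22 + (+218) = 552.22 mireds.
T_out = 10⁶/552.22 = 1810.9 K → 1800 K.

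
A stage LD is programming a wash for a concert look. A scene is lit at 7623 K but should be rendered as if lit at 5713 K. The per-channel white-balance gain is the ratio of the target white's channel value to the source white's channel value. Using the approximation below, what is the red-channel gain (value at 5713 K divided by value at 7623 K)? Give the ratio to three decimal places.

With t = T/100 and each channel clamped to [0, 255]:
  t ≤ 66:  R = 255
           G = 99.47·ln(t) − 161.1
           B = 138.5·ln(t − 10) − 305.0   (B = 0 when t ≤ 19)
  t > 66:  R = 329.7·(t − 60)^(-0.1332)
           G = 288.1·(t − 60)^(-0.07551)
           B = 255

At 7623 K (t = 76.23):
  R = 329.7·(76.23 − 60)^(-0.1332) = 329.7·16.23^(-0.1332) = 329.7·0.68990 = 227.460.
At 5713 K (t = 57.13):
  R = 255 by definition for t ≤ 66.
Gain = 255.000 / 227.460 = 1.1211 → 1.121.

1.121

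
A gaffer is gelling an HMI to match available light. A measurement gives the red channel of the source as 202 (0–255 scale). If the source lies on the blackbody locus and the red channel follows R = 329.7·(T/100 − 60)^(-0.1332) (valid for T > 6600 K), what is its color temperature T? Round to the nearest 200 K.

10000 K

(t − 60)^(-0.1332) = 202/329.7 = 0.61268.
t − 60 = 0.61268^(1/-0.1332) = 0.61268^(-7.508) = 39.569, so t = 99.569.
T = 100·t = 9957 K → 10000 K to the nearest 200 K.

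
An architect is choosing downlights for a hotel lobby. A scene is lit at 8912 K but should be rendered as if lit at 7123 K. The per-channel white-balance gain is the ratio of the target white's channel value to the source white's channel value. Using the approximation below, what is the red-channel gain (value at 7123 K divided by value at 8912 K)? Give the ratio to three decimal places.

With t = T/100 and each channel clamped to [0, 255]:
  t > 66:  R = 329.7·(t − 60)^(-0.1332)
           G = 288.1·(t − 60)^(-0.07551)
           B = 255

1.135

At 8912 K (t = 89.12):
  R = 329.7·(89.12 − 60)^(-0.1332) = 329.7·29.12^(-0.1332) = 329.7·0.63822 = 210.421.
At 7123 K (t = 71.23):
  R = 329.7·(71.23 − 60)^(-0.1332) = 329.7·11.23^(-0.1332) = 329.7·0.72459 = 238.896.
Gain = 238.896 / 210.421 = 1.1353 → 1.135.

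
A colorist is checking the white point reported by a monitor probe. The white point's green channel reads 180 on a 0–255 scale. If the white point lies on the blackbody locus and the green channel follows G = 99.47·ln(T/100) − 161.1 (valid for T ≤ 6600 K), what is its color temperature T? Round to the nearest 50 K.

3100 K

ln t = (180 + 161.1) / 99.47 = 3.4292.
t = e^3.4292 = 30.851.
T = 100·t = 3085 K → 3100 K to the nearest 50 K.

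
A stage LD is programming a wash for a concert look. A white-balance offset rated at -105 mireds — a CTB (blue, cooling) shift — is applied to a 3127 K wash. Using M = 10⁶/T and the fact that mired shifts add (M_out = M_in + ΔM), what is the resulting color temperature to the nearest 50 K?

M_in = 10⁶/3127 = 319.80 mireds.
M_out = 319.80 + (-105) = 214.80 mireds.
T_out = 10⁶/214.80 = 4655.6 K → 4650 K.

4650 K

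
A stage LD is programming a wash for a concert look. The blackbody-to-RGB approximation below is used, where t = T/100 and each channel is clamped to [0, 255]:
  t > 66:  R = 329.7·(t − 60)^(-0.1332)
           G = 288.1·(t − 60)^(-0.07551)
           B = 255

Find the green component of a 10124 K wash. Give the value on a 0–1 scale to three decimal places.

t = 10124/100 = 101.24; the t > 66 branch applies.
G = 288.1·(101.24 − 60)^(-0.07551) = 288.1·41.24^(-0.07551) = 288.1·0.75514 = 217.556.
On a 0–1 scale: 217.556/255 = 0.8532 → 0.853.

0.853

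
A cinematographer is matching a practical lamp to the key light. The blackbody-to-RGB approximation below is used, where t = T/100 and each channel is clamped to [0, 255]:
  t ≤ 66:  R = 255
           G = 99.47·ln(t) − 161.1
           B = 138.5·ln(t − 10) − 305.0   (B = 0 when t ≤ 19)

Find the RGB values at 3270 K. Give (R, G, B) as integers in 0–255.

t = 3270/100 = 32.7; the t ≤ 66 branch applies.
R = 255 by definition for t ≤ 66.
G = 99.47·ln 32.7 − 161.1 = 99.47·3.4874 − 161.1 = 185.789.
B = 138.5·ln(32.7 − 10) − 305.0 = 138.5·ln 22.7 − 305.0 = 138.5·3.1224 − 305.0 = 127.448.
Rounded: (255, 186, 127).

(255, 186, 127)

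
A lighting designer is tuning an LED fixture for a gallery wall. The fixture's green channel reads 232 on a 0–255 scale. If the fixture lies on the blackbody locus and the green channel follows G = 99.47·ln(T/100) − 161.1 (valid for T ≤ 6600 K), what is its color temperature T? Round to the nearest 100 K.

5200 K

ln t = (232 + 161.1) / 99.47 = 3.9519.
t = e^3.9519 = 52.036.
T = 100·t = 5204 K → 5200 K to the nearest 100 K.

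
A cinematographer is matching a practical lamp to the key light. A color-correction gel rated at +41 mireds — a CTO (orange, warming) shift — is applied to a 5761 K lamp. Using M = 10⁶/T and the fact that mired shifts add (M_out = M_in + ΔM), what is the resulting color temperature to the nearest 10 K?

M_in = 10⁶/5761 = 173.58 mireds.
M_out = 173.58 + (+41) = 214.58 mireds.
T_out = 10⁶/214.58 = 4660.2 K → 4660 K.

4660 K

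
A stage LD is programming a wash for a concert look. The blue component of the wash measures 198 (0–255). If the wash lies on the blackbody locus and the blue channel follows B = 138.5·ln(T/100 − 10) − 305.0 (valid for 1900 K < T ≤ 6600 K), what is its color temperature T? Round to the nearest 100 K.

ln(t − 10) = (198 + 305.0) / 138.5 = 3.6318.
t − 10 = e^3.6318 = 37.780, so t = 47.780.
T = 100·t = 4778 K → 4800 K to the nearest 100 K.

4800 K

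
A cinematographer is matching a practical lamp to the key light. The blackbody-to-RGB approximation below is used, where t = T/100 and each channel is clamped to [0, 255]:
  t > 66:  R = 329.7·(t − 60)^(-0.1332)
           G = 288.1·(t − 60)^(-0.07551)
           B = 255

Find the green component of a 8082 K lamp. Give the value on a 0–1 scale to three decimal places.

0.898

t = 8082/100 = 80.82; the t > 66 branch applies.
G = 288.1·(80.82 − 60)^(-0.07551) = 288.1·20.82^(-0.07551) = 288.1·0.79514 = 229.079.
On a 0–1 scale: 229.079/255 = 0.8983 → 0.898.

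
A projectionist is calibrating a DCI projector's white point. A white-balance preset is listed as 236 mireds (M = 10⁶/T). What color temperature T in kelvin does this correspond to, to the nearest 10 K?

T = 10⁶ / 236 = 4237.29 K → 4240 K.

4240 K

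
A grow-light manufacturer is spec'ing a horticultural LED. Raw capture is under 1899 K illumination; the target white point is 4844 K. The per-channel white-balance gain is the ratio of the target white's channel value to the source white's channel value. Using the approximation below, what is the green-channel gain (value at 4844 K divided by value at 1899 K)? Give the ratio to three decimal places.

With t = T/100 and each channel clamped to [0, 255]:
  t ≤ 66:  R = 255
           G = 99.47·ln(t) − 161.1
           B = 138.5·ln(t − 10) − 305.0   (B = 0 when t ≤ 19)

At 1899 K (t = 18.99):
  G = 99.47·ln 18.99 − 161.1 = 99.47·2.9439 − 161.1 = 131.731.
At 4844 K (t = 48.44):
  G = 99.47·ln 48.44 − 161.1 = 99.47·3.8803 − 161.1 = 224.876.
Gain = 224.876 / 131.731 = 1.7071 → 1.707.

1.707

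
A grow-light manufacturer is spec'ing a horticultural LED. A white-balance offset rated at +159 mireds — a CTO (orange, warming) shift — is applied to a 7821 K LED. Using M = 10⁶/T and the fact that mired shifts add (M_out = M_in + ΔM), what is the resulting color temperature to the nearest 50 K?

3500 K

M_in = 10⁶/7821 = 127.86 mireds.
M_out = 127.86 + (+159) = 286.86 mireds.
T_out = 10⁶/286.86 = 3486.0 K → 3500 K.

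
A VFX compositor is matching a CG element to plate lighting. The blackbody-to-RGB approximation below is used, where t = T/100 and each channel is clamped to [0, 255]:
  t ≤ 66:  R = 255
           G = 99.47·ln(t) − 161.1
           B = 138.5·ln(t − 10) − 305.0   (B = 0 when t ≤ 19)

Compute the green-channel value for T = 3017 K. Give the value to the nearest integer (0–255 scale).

178

t = 3017/100 = 30.17; the t ≤ 66 branch applies.
G = 99.47·ln 30.17 − 161.1 = 99.47·3.4068 − 161.1 = 177.779.
Rounded: 178.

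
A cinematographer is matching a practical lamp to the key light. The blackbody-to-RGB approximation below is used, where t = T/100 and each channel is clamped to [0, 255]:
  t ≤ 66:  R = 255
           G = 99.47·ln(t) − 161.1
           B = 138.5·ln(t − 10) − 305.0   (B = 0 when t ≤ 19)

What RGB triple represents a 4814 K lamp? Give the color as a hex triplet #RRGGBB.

t = 4814/100 = 48.14; the t ≤ 66 branch applies.
R = 255 by definition for t ≤ 66.
G = 99.47·ln 48.14 − 161.1 = 99.47·3.8741 − 161.1 = 224.258.
B = 138.5·ln(48.14 − 10) − 305.0 = 138.5·ln 38.14 − 305.0 = 138.5·3.6413 − 305.0 = 199.315.
Rounded: (255, 224, 199).
In hex: #FFE0C7.

#FFE0C7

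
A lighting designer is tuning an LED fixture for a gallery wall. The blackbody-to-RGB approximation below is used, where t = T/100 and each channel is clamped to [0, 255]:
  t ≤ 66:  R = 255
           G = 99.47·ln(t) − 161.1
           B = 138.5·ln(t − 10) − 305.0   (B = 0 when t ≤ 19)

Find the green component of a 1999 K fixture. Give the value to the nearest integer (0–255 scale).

137

t = 1999/100 = 19.99; the t ≤ 66 branch applies.
G = 99.47·ln 19.99 − 161.1 = 99.47·2.9952 − 161.1 = 136.836.
Rounded: 137.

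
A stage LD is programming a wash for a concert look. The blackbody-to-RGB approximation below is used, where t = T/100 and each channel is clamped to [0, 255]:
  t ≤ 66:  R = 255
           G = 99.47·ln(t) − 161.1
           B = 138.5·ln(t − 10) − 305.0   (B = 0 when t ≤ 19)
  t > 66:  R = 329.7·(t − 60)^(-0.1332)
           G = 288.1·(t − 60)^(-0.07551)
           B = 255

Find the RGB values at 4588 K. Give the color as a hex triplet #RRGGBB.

#FFDBBF

t = 4588/100 = 45.88; the t ≤ 66 branch applies.
R = 255 by definition for t ≤ 66.
G = 99.47·ln 45.88 − 161.1 = 99.47·3.8260 − 161.1 = 219.475.
B = 138.5·ln(45.88 − 10) − 305.0 = 138.5·ln 35.88 − 305.0 = 138.5·3.5802 − 305.0 = 190.855.
Rounded: (255, 219, 191).
In hex: #FFDBBF.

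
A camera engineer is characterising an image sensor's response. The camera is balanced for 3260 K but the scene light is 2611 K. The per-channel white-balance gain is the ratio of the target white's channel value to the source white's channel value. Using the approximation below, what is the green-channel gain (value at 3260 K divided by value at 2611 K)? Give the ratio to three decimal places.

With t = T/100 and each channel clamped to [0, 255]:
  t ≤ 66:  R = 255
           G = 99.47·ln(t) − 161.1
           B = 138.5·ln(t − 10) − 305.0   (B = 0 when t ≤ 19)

1.135

At 2611 K (t = 26.11):
  G = 99.47·ln 26.11 − 161.1 = 99.47·3.2623 − 161.1 = 163.403.
At 3260 K (t = 32.6):
  G = 99.47·ln 32.6 − 161.1 = 99.47·3.4843 − 161.1 = 185.485.
Gain = 185.485 / 163.403 = 1.1351 → 1.135.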